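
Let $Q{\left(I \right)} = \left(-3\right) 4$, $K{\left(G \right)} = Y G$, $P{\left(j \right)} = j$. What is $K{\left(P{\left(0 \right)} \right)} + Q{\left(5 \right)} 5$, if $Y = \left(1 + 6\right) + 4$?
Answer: $-60$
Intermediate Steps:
$Y = 11$ ($Y = 7 + 4 = 11$)
$K{\left(G \right)} = 11 G$
$Q{\left(I \right)} = -12$
$K{\left(P{\left(0 \right)} \right)} + Q{\left(5 \right)} 5 = 11 \cdot 0 - 60 = 0 - 60 = -60$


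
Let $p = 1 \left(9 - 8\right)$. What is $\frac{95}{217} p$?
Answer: $\frac{95}{217} \approx 0.43779$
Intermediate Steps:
$p = 1$ ($p = 1 \cdot 1 = 1$)
$\frac{95}{217} p = \frac{95}{217} \cdot 1 = \frac{95}{217}$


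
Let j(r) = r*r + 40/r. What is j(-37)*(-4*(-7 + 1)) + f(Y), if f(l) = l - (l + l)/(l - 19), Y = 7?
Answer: 7290085/222 ≈ 32838.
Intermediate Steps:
j(r) = r² + 40/r
f(l) = l - 2*l/(-19 + l)
j(-37)*(-4*(-7 + 1)) + f(Y) = ((40 + (-37)³)/(-37))*(-4*(-7 + 1)) + 7*(-21 + 7)/(-19 + 7) = (-(40 - 50653)/37)*(-4*(-6)) + 7*(-14)/(-12) = -1/37*(-50613)*24 + 7*(-1/12)*(-14) = (50613/37)*24 + 49/6 = 1214712/37 + 49/6 = 7290085/222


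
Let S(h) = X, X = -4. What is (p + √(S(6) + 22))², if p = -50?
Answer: 2518 - 300*√2 ≈ 2093.7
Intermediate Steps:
S(h) = -4
(p + √(S(6) + 22))² = (-50 + √(-4 + 22))² = (-50 + √18)² = (-50 + 3*√2)²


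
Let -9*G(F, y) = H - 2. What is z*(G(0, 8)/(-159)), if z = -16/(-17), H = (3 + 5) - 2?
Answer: 64/24327 ≈ 0.0026308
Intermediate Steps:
H = 6 (H = 8 - 2 = 6)
G(F, y) = -4/9 (G(F, y) = -(6 - 2)/9 = -1/9*4 = -4/9)
z = 16/17 (z = -16*(-1/17) = 16/17 ≈ 0.94118)
z*(G(0, 8)/(-159)) = 16*(-4/9/(-159))/17 = 16*(-4/9*(-1/159))/17 = (16/17)*(4/1431) = 64/24327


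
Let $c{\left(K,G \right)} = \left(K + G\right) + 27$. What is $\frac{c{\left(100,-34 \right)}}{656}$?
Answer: $\frac{93}{656} \approx 0.14177$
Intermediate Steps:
$c{\left(K,G \right)} = 27 + G + K$ ($c{\left(K,G \right)} = \left(G + K\right) + 27 = 27 + G + K$)
$\frac{c{\left(100,-34 \right)}}{656} = \frac{27 - 34 + 100}{656} = 93 \cdot \frac{1}{656} = \frac{93}{656}$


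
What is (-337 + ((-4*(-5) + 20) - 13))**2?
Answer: 96100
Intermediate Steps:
(-337 + ((-4*(-5) + 20) - 13))**2 = (-337 + ((20 + 20) - 13))**2 = (-337 + (40 - 13))**2 = (-337 + 27)**2 = (-310)**2 = 96100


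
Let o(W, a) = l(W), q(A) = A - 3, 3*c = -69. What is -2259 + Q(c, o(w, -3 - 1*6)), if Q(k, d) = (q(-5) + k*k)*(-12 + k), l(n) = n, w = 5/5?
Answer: -20494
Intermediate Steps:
w = 1 (w = 5*(⅕) = 1)
c = -23 (c = (⅓)*(-69) = -23)
q(A) = -3 + A
o(W, a) = W
Q(k, d) = (-12 + k)*(-8 + k²) (Q(k, d) = ((-3 - 5) + k*k)*(-12 + k) = (-8 + k²)*(-12 + k) = (-12 + k)*(-8 + k²))
-2259 + Q(c, o(w, -3 - 1*6)) = -2259 + (96 + (-23)³ - 12*(-23)² - 8*(-23)) = -2259 + (96 - 12167 - 12*529 + 184) = -2259 + (96 - 12167 - 6348 + 184) = -2259 - 18235 = -20494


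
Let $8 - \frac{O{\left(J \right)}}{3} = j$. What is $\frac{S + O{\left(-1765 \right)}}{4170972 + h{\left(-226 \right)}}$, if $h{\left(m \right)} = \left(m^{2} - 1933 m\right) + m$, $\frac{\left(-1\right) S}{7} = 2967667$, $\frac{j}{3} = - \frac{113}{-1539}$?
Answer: $- \frac{444036676}{99579285} \approx -4.4591$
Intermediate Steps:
$j = \frac{113}{513}$ ($j = 3 \left(- \frac{113}{-1539}\right) = 3 \left(\left(-113\right) \left(- \frac{1}{1539}\right)\right) = 3 \cdot \frac{113}{1539} = \frac{113}{513} \approx 0.22027$)
$S = -20773669$ ($S = \left(-7\right) 2967667 = -20773669$)
$h{\left(m \right)} = m^{2} - 1932 m$
$O{\left(J \right)} = \frac{3991}{171}$ ($O{\left(J \right)} = 24 - \frac{113}{171} = \frac{3991}{171}$)
$\frac{S + O{\left(-1765 \right)}}{4170972 + h{\left(-226 \right)}} = \frac{-20773669 + \frac{3991}{171}}{4170972 - 226 \left(-1932 - 226\right)} = - \frac{3552293408}{171 \left(4170972 - -487708\right)} = - \frac{3552293408}{171 \left(4170972 + 487708\right)} = - \frac{3552293408}{171 \cdot 4658680} = \left(- \frac{3552293408}{171}\right) \frac{1}{4658680} = - \frac{444036676}{99579285}$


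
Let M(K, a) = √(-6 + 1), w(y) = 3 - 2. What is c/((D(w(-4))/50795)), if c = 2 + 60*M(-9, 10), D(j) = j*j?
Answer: 101590 + 3047700*I*√5 ≈ 1.0159e+5 + 6.8149e+6*I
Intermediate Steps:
w(y) = 1
D(j) = j²
M(K, a) = I*√5 (M(K, a) = √(-5) = I*√5)
c = 2 + 60*I*√5 (c = 2 + 60*(I*√5) = 2 + 60*I*√5 ≈ 2.0 + 134.16*I)
c/((D(w(-4))/50795)) = (2 + 60*I*√5)/((1²/50795)) = (2 + 60*I*√5)/((1*(1/50795))) = (2 + 60*I*√5)/(1/50795) = (2 + 60*I*√5)*50795 = 101590 + 3047700*I*√5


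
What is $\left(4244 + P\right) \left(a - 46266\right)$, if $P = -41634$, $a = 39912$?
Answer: $237576060$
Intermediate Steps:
$\left(4244 + P\right) \left(a - 46266\right) = \left(4244 - 41634\right) \left(39912 - 46266\right) = \left(-37390\right) \left(-6354\right) = 237576060$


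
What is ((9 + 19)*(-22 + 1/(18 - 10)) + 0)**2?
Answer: 1500625/4 ≈ 3.7516e+5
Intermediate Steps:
((9 + 19)*(-22 + 1/(18 - 10)) + 0)**2 = (28*(-22 + 1/8) + 0)**2 = (28*(-175/8) + 0)**2 = (-1225/2 + 0)**2 = (-1225/2)**2 = 1500625/4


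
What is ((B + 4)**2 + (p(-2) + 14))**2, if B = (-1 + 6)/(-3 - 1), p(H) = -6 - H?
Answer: 78961/256 ≈ 308.44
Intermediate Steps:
B = -5/4 (B = 5/(-4) = 5*(-1/4) = -5/4 ≈ -1.2500)
((B + 4)**2 + (p(-2) + 14))**2 = ((-5/4 + 4)**2 + ((-6 - 1*(-2)) + 14))**2 = ((11/4)**2 + ((-6 + 2) + 14))**2 = (121/16 + (-4 + 14))**2 = (121/16 + 10)**2 = (281/16)**2 = 78961/256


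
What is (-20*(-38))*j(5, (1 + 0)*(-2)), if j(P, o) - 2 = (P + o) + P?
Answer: 7600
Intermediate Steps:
j(P, o) = 2 + o + 2*P (j(P, o) = 2 + ((P + o) + P) = 2 + (o + 2*P) = 2 + o + 2*P)
(-20*(-38))*j(5, (1 + 0)*(-2)) = (-20*(-38))*(2 + (1 + 0)*(-2) + 2*5) = 760*(2 + 1*(-2) + 10) = 760*(2 - 2 + 10) = 760*10 = 7600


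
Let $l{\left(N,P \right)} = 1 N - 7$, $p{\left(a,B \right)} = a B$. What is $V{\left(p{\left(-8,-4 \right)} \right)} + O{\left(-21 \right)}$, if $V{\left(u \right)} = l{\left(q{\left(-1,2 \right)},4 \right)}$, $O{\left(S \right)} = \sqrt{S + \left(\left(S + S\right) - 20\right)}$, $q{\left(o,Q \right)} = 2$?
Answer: $-5 + i \sqrt{83} \approx -5.0 + 9.1104 i$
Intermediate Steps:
$p{\left(a,B \right)} = B a$
$l{\left(N,P \right)} = -7 + N$ ($l{\left(N,P \right)} = N - 7 = -7 + N$)
$O{\left(S \right)} = \sqrt{-20 + 3 S}$ ($O{\left(S \right)} = \sqrt{S + \left(2 S - 20\right)} = \sqrt{S + \left(-20 + 2 S\right)} = \sqrt{-20 + 3 S}$)
$V{\left(u \right)} = -5$ ($V{\left(u \right)} = -7 + 2 = -5$)
$V{\left(p{\left(-8,-4 \right)} \right)} + O{\left(-21 \right)} = -5 + \sqrt{-20 + 3 \left(-21\right)} = -5 + \sqrt{-20 - 63} = -5 + \sqrt{-83} = -5 + i \sqrt{83}$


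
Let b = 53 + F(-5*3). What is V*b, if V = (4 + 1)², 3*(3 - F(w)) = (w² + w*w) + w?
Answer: -2225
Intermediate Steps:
F(w) = 3 - 2*w²/3 - w/3 (F(w) = 3 - ((w² + w*w) + w)/3 = 3 - ((w² + w²) + w)/3 = 3 - (2*w² + w)/3 = 3 - (w + 2*w²)/3 = 3 + (-2*w²/3 - w/3) = 3 - 2*w²/3 - w/3)
b = -89 (b = 53 + (3 - 2*(-5*3)²/3 - (-5)*3/3) = 53 + (3 - ⅔*(-15)² - ⅓*(-15)) = 53 + (3 - ⅔*225 + 5) = 53 + (3 - 150 + 5) = 53 - 142 = -89)
V = 25 (V = 5² = 25)
V*b = 25*(-89) = -2225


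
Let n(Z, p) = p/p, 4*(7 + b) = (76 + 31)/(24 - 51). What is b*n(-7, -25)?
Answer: -863/108 ≈ -7.9907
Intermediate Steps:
b = -863/108 (b = -7 + ((76 + 31)/(24 - 51))/4 = -7 + (107/(-27))/4 = -7 + (107*(-1/27))/4 = -7 + (¼)*(-107/27) = -7 - 107/108 = -863/108 ≈ -7.9907)
n(Z, p) = 1
b*n(-7, -25) = -863/108*1 = -863/108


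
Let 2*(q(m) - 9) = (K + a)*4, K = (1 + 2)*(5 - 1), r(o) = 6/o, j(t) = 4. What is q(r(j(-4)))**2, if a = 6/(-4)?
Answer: 900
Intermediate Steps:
a = -3/2 (a = 6*(-1/4) = -3/2 ≈ -1.5000)
K = 12 (K = 3*4 = 12)
q(m) = 30 (q(m) = 9 + ((12 - 3/2)*4)/2 = 9 + ((21/2)*4)/2 = 9 + (1/2)*42 = 9 + 21 = 30)
q(r(j(-4)))**2 = 30**2 = 900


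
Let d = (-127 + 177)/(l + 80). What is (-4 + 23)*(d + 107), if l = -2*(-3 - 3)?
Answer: 93993/46 ≈ 2043.3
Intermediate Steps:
l = 12 (l = -2*(-6) = 12)
d = 25/46 (d = (-127 + 177)/(12 + 80) = 50/92 = 50*(1/92) = 25/46 ≈ 0.54348)
(-4 + 23)*(d + 107) = (-4 + 23)*(25/46 + 107) = 19*(4947/46) = 93993/46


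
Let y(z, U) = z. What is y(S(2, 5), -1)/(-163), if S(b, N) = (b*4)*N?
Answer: -40/163 ≈ -0.24540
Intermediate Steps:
S(b, N) = 4*N*b (S(b, N) = (4*b)*N = 4*N*b)
y(S(2, 5), -1)/(-163) = (4*5*2)/(-163) = 40*(-1/163) = -40/163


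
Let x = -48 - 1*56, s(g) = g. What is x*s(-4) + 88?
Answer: 504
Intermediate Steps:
x = -104 (x = -48 - 56 = -104)
x*s(-4) + 88 = -104*(-4) + 88 = 416 + 88 = 504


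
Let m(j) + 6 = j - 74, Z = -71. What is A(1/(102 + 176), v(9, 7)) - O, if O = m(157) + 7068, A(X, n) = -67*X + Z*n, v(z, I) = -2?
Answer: -1946901/278 ≈ -7003.2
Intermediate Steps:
A(X, n) = -71*n - 67*X (A(X, n) = -67*X - 71*n = -71*n - 67*X)
m(j) = -80 + j (m(j) = -6 + (j - 74) = -6 + (-74 + j) = -80 + j)
O = 7145 (O = (-80 + 157) + 7068 = 77 + 7068 = 7145)
A(1/(102 + 176), v(9, 7)) - O = (-71*(-2) - 67/(102 + 176)) - 1*7145 = (142 - 67/278) - 7145 = 39409/278 - 7145 = -1946901/278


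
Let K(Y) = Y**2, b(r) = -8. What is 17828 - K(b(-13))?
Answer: 17764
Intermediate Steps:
17828 - K(b(-13)) = 17828 - 1*(-8)**2 = 17828 - 1*64 = 17828 - 64 = 17764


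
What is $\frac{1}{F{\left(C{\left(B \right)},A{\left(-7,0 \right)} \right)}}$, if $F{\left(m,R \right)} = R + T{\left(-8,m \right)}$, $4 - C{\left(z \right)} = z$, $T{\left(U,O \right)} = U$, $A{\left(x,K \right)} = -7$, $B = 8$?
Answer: $- \frac{1}{15} \approx -0.066667$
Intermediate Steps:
$C{\left(z \right)} = 4 - z$
$F{\left(m,R \right)} = -8 + R$ ($F{\left(m,R \right)} = R - 8 = -8 + R$)
$\frac{1}{F{\left(C{\left(B \right)},A{\left(-7,0 \right)} \right)}} = \frac{1}{-8 - 7} = \frac{1}{-15} = - \frac{1}{15}$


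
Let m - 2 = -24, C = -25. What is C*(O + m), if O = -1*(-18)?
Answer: 100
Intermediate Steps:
O = 18
m = -22 (m = 2 - 24 = -22)
C*(O + m) = -25*(18 - 22) = -25*(-4) = 100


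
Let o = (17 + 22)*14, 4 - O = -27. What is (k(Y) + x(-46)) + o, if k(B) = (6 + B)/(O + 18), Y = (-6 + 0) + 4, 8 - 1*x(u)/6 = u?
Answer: 42634/49 ≈ 870.08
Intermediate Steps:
O = 31 (O = 4 - 1*(-27) = 4 + 27 = 31)
x(u) = 48 - 6*u
Y = -2 (Y = -6 + 4 = -2)
k(B) = 6/49 + B/49 (k(B) = (6 + B)/(31 + 18) = (6 + B)/49 = (6 + B)*(1/49) = 6/49 + B/49)
o = 546 (o = 39*14 = 546)
(k(Y) + x(-46)) + o = ((6/49 + (1/49)*(-2)) + (48 - 6*(-46))) + 546 = ((6/49 - 2/49) + (48 + 276)) + 546 = (4/49 + 324) + 546 = 15880/49 + 546 = 42634/49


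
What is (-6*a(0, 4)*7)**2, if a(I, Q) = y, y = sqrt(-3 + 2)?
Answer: -1764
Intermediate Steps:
y = I (y = sqrt(-1) = I ≈ 1.0*I)
a(I, Q) = I
(-6*a(0, 4)*7)**2 = (-6*I*7)**2 = (-42*I)**2 = -1764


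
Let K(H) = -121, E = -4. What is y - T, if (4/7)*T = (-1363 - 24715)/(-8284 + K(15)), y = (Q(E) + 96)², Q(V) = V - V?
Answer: 154829687/16810 ≈ 9210.6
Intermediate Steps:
Q(V) = 0
y = 9216 (y = (0 + 96)² = 96² = 9216)
T = 91273/16810 (T = 7*((-1363 - 24715)/(-8284 - 121))/4 = 7*(-26078/(-8405))/4 = 7*(-26078*(-1/8405))/4 = (7/4)*(26078/8405) = 91273/16810 ≈ 5.4297)
y - T = 9216 - 1*91273/16810 = 9216 - 91273/16810 = 154829687/16810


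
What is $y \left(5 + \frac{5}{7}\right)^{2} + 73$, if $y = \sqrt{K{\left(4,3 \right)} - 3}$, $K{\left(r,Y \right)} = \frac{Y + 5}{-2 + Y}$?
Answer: $73 + \frac{1600 \sqrt{5}}{49} \approx 146.01$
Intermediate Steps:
$K{\left(r,Y \right)} = \frac{5 + Y}{-2 + Y}$
$y = \sqrt{5}$ ($y = \sqrt{\frac{5 + 3}{-2 + 3} - 3} = \sqrt{1^{-1} \cdot 8 - 3} = \sqrt{1 \cdot 8 - 3} = \sqrt{8 - 3} = \sqrt{5} \approx 2.2361$)
$y \left(5 + \frac{5}{7}\right)^{2} + 73 = \sqrt{5} \left(5 + \frac{5}{7}\right)^{2} + 73 = \sqrt{5} \left(\frac{40}{7}\right)^{2} + 73 = \sqrt{5} \cdot \frac{1600}{49} + 73 = \frac{1600 \sqrt{5}}{49} + 73 = 73 + \frac{1600 \sqrt{5}}{49}$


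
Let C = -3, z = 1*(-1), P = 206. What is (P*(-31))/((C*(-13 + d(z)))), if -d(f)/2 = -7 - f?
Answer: -6386/3 ≈ -2128.7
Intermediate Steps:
z = -1
d(f) = 14 + 2*f (d(f) = -2*(-7 - f) = 14 + 2*f)
(P*(-31))/((C*(-13 + d(z)))) = (206*(-31))/((-3*(-13 + (14 + 2*(-1))))) = -6386*(-1/(3*(-13 + (14 - 2)))) = -6386*(-1/(3*(-13 + 12))) = -6386/((-3*(-1))) = -6386/3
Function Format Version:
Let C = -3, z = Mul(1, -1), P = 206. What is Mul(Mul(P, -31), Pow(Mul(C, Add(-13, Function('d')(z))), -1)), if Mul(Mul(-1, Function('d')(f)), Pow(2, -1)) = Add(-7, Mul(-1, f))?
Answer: Rational(-6386, 3) ≈ -2128.7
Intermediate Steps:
z = -1
Function('d')(f) = Add(14, Mul(2, f)) (Function('d')(f) = Mul(-2, Add(-7, Mul(-1, f))) = Add(14, Mul(2, f)))
Mul(Mul(P, -31), Pow(Mul(C, Add(-13, Function('d')(z))), -1)) = Mul(Mul(206, -31), Pow(Mul(-3, Add(-13, Add(14, Mul(2, -1)))), -1)) = Mul(-6386, Pow(Mul(-3, Add(-13, Add(14, -2))), -1)) = Mul(-6386, Pow(Mul(-3, Add(-13, 12)), -1)) = Mul(-6386, Pow(Mul(-3, -1), -1)) = Mul(-6386, Pow(3, -1)) = Mul(-6386, Rational(1, 3)) = Rational(-6386, 3)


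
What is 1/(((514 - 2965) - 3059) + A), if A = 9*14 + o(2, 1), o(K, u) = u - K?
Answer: -1/5385 ≈ -0.00018570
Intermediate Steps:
A = 125 (A = 9*14 + (1 - 1*2) = 126 + (1 - 2) = 126 - 1 = 125)
1/(((514 - 2965) - 3059) + A) = 1/(((514 - 2965) - 3059) + 125) = 1/((-2451 - 3059) + 125) = 1/(-5510 + 125) = 1/(-5385) = -1/5385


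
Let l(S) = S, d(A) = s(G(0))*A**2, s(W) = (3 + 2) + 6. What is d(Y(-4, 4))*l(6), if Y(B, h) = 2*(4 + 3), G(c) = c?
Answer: 12936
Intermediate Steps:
s(W) = 11 (s(W) = 5 + 6 = 11)
Y(B, h) = 14 (Y(B, h) = 2*7 = 14)
d(A) = 11*A**2
d(Y(-4, 4))*l(6) = (11*14**2)*6 = (11*196)*6 = 2156*6 = 12936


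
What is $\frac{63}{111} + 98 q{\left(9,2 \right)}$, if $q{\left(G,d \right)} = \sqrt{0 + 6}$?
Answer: $\frac{21}{37} + 98 \sqrt{6} \approx 240.62$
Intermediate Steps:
$q{\left(G,d \right)} = \sqrt{6}$
$\frac{63}{111} + 98 q{\left(9,2 \right)} = \frac{63}{111} + 98 \sqrt{6} = 63 \cdot \frac{1}{111} + 98 \sqrt{6} = \frac{21}{37} + 98 \sqrt{6}$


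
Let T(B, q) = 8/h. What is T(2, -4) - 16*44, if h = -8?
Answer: -705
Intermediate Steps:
T(B, q) = -1 (T(B, q) = 8/(-8) = 8*(-⅛) = -1)
T(2, -4) - 16*44 = -1 - 16*44 = -1 - 704 = -705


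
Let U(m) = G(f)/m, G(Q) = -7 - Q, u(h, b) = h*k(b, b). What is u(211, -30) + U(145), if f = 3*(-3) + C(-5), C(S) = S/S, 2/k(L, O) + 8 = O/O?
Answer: -61183/1015 ≈ -60.279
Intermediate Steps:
k(L, O) = -2/7 (k(L, O) = 2/(-8 + O/O) = 2/(-8 + 1) = 2/(-7) = 2*(-1/7) = -2/7)
C(S) = 1
u(h, b) = -2*h/7 (u(h, b) = h*(-2/7) = -2*h/7)
f = -8 (f = 3*(-3) + 1 = -9 + 1 = -8)
U(m) = 1/m (U(m) = (-7 - 1*(-8))/m = (-7 + 8)/m = 1/m)
u(211, -30) + U(145) = -2/7*211 + 1/145 = -422/7 + 1/145 = -61183/1015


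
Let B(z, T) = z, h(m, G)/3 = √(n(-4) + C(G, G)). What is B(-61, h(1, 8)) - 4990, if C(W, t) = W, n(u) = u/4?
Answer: -5051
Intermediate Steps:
n(u) = u/4 (n(u) = u*(¼) = u/4)
h(m, G) = 3*√(-1 + G) (h(m, G) = 3*√((¼)*(-4) + G) = 3*√(-1 + G))
B(-61, h(1, 8)) - 4990 = -61 - 4990 = -5051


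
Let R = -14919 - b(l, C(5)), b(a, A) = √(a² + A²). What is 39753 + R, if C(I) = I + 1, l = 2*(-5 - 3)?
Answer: 24834 - 2*√73 ≈ 24817.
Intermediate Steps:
l = -16 (l = 2*(-8) = -16)
C(I) = 1 + I
b(a, A) = √(A² + a²)
R = -14919 - 2*√73 (R = -14919 - √((1 + 5)² + (-16)²) = -14919 - √(6² + 256) = -14919 - √(36 + 256) = -14919 - √292 = -14919 - 2*√73 ≈ -14936.)
39753 + R = 39753 + (-14919 - 2*√73) = 24834 - 2*√73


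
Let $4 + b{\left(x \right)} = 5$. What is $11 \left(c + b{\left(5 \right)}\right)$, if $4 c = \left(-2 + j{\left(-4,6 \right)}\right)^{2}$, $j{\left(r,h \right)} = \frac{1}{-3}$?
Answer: $\frac{935}{36} \approx 25.972$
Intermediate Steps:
$j{\left(r,h \right)} = - \frac{1}{3}$
$b{\left(x \right)} = 1$ ($b{\left(x \right)} = -4 + 5 = 1$)
$c = \frac{49}{36}$ ($c = \frac{\left(-2 - \frac{1}{3}\right)^{2}}{4} = \frac{\left(- \frac{7}{3}\right)^{2}}{4} = \frac{1}{4} \cdot \frac{49}{9} = \frac{49}{36} \approx 1.3611$)
$11 \left(c + b{\left(5 \right)}\right) = 11 \left(\frac{49}{36} + 1\right) = 11 \cdot \frac{85}{36} = \frac{935}{36}$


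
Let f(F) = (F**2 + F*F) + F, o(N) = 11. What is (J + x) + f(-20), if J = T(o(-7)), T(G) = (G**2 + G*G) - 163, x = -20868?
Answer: -20009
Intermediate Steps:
f(F) = F + 2*F**2 (f(F) = (F**2 + F**2) + F = 2*F**2 + F = F + 2*F**2)
T(G) = -163 + 2*G**2 (T(G) = (G**2 + G**2) - 163 = 2*G**2 - 163 = -163 + 2*G**2)
J = 79 (J = -163 + 2*11**2 = -163 + 2*121 = -163 + 242 = 79)
(J + x) + f(-20) = (79 - 20868) - 20*(1 + 2*(-20)) = -20789 - 20*(1 - 40) = -20789 - 20*(-39) = -20789 + 780 = -20009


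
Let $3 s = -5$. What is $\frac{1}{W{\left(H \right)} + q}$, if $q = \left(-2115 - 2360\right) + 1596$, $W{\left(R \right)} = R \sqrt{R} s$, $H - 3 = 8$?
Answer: $- \frac{25911}{74564494} + \frac{165 \sqrt{11}}{74564494} \approx -0.00034016$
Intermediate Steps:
$H = 11$ ($H = 3 + 8 = 11$)
$s = - \frac{5}{3}$ ($s = \frac{1}{3} \left(-5\right) = - \frac{5}{3} \approx -1.6667$)
$W{\left(R \right)} = - \frac{5 R^{\frac{3}{2}}}{3}$ ($W{\left(R \right)} = R \sqrt{R} \left(- \frac{5}{3}\right) = R^{\frac{3}{2}} \left(- \frac{5}{3}\right) = - \frac{5 R^{\frac{3}{2}}}{3}$)
$q = -2879$ ($q = -4475 + 1596 = -2879$)
$\frac{1}{W{\left(H \right)} + q} = \frac{1}{- \frac{5 \cdot 11^{\frac{3}{2}}}{3} - 2879} = \frac{1}{- \frac{5 \cdot 11 \sqrt{11}}{3} - 2879} = \frac{1}{- \frac{55 \sqrt{11}}{3} - 2879} = \frac{1}{-2879 - \frac{55 \sqrt{11}}{3}}$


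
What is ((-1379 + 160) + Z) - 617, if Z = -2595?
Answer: -4431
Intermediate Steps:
((-1379 + 160) + Z) - 617 = ((-1379 + 160) - 2595) - 617 = (-1219 - 2595) - 617 = -3814 - 617 = -4431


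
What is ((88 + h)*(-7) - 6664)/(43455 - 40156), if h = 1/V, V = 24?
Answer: -174727/79176 ≈ -2.2068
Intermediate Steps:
h = 1/24 ≈ 0.041667
((88 + h)*(-7) - 6664)/(43455 - 40156) = ((88 + 1/24)*(-7) - 6664)/(43455 - 40156) = ((2113/24)*(-7) - 6664)/3299 = (-14791/24 - 6664)*(1/3299) = -174727/24*1/3299 = -174727/79176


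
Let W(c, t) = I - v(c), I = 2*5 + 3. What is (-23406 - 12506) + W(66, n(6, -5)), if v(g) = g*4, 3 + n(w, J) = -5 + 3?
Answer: -36163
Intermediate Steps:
n(w, J) = -5 (n(w, J) = -3 + (-5 + 3) = -3 - 2 = -5)
v(g) = 4*g
I = 13 (I = 10 + 3 = 13)
W(c, t) = 13 - 4*c
(-23406 - 12506) + W(66, n(6, -5)) = (-23406 - 12506) + (13 - 4*66) = -35912 + (13 - 264) = -35912 - 251 = -36163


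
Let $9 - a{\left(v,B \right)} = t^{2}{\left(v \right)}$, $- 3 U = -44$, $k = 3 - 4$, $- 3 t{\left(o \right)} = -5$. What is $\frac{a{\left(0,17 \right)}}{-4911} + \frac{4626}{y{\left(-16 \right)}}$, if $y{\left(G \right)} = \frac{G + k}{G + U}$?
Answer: $\frac{272618480}{751383} \approx 362.82$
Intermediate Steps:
$t{\left(o \right)} = \frac{5}{3}$ ($t{\left(o \right)} = \left(- \frac{1}{3}\right) \left(-5\right) = \frac{5}{3}$)
$k = -1$ ($k = 3 - 4 = -1$)
$U = \frac{44}{3}$ ($U = \left(- \frac{1}{3}\right) \left(-44\right) = \frac{44}{3} \approx 14.667$)
$a{\left(v,B \right)} = \frac{56}{9}$ ($a{\left(v,B \right)} = 9 - \left(\frac{5}{3}\right)^{2} = 9 - \frac{25}{9} = \frac{56}{9}$)
$y{\left(G \right)} = \frac{-1 + G}{\frac{44}{3} + G}$ ($y{\left(G \right)} = \frac{G - 1}{G + \frac{44}{3}} = \frac{-1 + G}{\frac{44}{3} + G}$)
$\frac{a{\left(0,17 \right)}}{-4911} + \frac{4626}{y{\left(-16 \right)}} = \frac{56}{9 \left(-4911\right)} + \frac{4626}{3 \frac{1}{44 + 3 \left(-16\right)} \left(-1 - 16\right)} = \frac{56}{9} \left(- \frac{1}{4911}\right) + \frac{4626}{3 \frac{1}{44 - 48} \left(-17\right)} = - \frac{56}{44199} + \frac{4626}{3 \frac{1}{-4} \left(-17\right)} = - \frac{56}{44199} + \frac{4626}{3 \left(- \frac{1}{4}\right) \left(-17\right)} = - \frac{56}{44199} + \frac{4626}{\frac{51}{4}} = - \frac{56}{44199} + 4626 \cdot \frac{4}{51} = - \frac{56}{44199} + \frac{6168}{17} = \frac{272618480}{751383}$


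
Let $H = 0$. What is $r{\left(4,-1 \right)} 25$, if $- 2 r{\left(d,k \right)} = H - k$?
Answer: $- \frac{25}{2} \approx -12.5$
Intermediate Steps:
$r{\left(d,k \right)} = \frac{k}{2}$ ($r{\left(d,k \right)} = - \frac{0 - k}{2} = - \frac{\left(-1\right) k}{2} = \frac{k}{2}$)
$r{\left(4,-1 \right)} 25 = \frac{1}{2} \left(-1\right) 25 = \left(- \frac{1}{2}\right) 25 = - \frac{25}{2}$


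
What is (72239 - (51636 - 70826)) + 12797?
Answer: 104226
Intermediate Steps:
(72239 - (51636 - 70826)) + 12797 = (72239 - 1*(-19190)) + 12797 = (72239 + 19190) + 12797 = 91429 + 12797 = 104226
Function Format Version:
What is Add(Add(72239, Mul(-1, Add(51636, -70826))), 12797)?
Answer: 104226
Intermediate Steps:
Add(Add(72239, Mul(-1, Add(51636, -70826))), 12797) = Add(Add(72239, Mul(-1, -19190)), 12797) = Add(Add(72239, 19190), 12797) = Add(91429, 12797) = 104226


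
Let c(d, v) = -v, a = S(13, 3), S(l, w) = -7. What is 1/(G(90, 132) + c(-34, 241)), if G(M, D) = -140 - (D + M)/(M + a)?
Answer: -83/31845 ≈ -0.0026064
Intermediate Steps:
a = -7
G(M, D) = -140 - (D + M)/(-7 + M) (G(M, D) = -140 - (D + M)/(M - 7) = -140 - (D + M)/(-7 + M))
1/(G(90, 132) + c(-34, 241)) = 1/((980 - 1*132 - 141*90)/(-7 + 90) - 1*241) = 1/((980 - 132 - 12690)/83 - 241) = 1/((1/83)*(-11842) - 241) = 1/(-11842/83 - 241) = 1/(-31845/83) = -83/31845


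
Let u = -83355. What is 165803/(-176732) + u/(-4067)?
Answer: 14057175059/718769044 ≈ 19.557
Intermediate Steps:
165803/(-176732) + u/(-4067) = 165803/(-176732) - 83355/(-4067) = 165803*(-1/176732) - 83355*(-1/4067) = -165803/176732 + 83355/4067 = 14057175059/718769044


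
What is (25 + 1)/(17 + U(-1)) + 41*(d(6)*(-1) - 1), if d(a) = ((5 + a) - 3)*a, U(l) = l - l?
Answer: -34127/17 ≈ -2007.5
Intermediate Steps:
U(l) = 0
d(a) = a*(2 + a) (d(a) = (2 + a)*a = a*(2 + a))
(25 + 1)/(17 + U(-1)) + 41*(d(6)*(-1) - 1) = (25 + 1)/(17 + 0) + 41*((6*(2 + 6))*(-1) - 1) = 26/17 + 41*((6*8)*(-1) - 1) = 26*(1/17) + 41*(48*(-1) - 1) = 26/17 + 41*(-48 - 1) = 26/17 + 41*(-49) = 26/17 - 2009 = -34127/17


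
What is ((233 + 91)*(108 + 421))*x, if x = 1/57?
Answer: 57132/19 ≈ 3006.9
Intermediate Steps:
x = 1/57 ≈ 0.017544
((233 + 91)*(108 + 421))*x = ((233 + 91)*(108 + 421))*(1/57) = (324*529)*(1/57) = 171396*(1/57) = 57132/19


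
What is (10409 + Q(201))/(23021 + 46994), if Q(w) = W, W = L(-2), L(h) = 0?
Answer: 10409/70015 ≈ 0.14867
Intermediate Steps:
W = 0
Q(w) = 0
(10409 + Q(201))/(23021 + 46994) = (10409 + 0)/(23021 + 46994) = 10409/70015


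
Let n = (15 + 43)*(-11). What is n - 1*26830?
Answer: -27468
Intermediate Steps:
n = -638 (n = 58*(-11) = -638)
n - 1*26830 = -638 - 1*26830 = -638 - 26830 = -27468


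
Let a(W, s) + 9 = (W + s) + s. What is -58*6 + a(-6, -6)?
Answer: -375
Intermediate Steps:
a(W, s) = -9 + W + 2*s (a(W, s) = -9 + ((W + s) + s) = -9 + (W + 2*s) = -9 + W + 2*s)
-58*6 + a(-6, -6) = -58*6 + (-9 - 6 + 2*(-6)) = -348 + (-9 - 6 - 12) = -348 - 27 = -375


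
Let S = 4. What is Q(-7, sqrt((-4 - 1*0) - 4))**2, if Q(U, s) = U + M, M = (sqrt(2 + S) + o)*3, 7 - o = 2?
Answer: 118 + 48*sqrt(6) ≈ 235.58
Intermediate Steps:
o = 5 (o = 7 - 1*2 = 7 - 2 = 5)
M = 15 + 3*sqrt(6) (M = (sqrt(2 + 4) + 5)*3 = (sqrt(6) + 5)*3 = (5 + sqrt(6))*3 = 15 + 3*sqrt(6) ≈ 22.348)
Q(U, s) = 15 + U + 3*sqrt(6) (Q(U, s) = U + (15 + 3*sqrt(6)) = 15 + U + 3*sqrt(6))
Q(-7, sqrt((-4 - 1*0) - 4))**2 = (15 - 7 + 3*sqrt(6))**2 = (8 + 3*sqrt(6))**2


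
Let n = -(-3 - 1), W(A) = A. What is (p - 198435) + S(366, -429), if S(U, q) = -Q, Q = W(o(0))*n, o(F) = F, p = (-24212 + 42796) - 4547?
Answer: -184398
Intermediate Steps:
p = 14037 (p = 18584 - 4547 = 14037)
n = 4 (n = -1*(-4) = 4)
Q = 0 (Q = 0*4 = 0)
S(U, q) = 0 (S(U, q) = -1*0 = 0)
(p - 198435) + S(366, -429) = (14037 - 198435) + 0 = -184398 + 0 = -184398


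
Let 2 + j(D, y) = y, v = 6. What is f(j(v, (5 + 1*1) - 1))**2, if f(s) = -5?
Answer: 25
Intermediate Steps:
j(D, y) = -2 + y
f(j(v, (5 + 1*1) - 1))**2 = (-5)**2 = 25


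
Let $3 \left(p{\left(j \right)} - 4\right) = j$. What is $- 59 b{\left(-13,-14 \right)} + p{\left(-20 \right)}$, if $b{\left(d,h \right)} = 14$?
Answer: $- \frac{2486}{3} \approx -828.67$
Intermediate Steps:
$p{\left(j \right)} = 4 + \frac{j}{3}$
$- 59 b{\left(-13,-14 \right)} + p{\left(-20 \right)} = \left(-59\right) 14 + \left(4 + \frac{1}{3} \left(-20\right)\right) = -826 + \left(4 - \frac{20}{3}\right) = -826 - \frac{8}{3} = - \frac{2486}{3}$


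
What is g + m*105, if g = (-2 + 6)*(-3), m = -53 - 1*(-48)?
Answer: -537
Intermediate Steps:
m = -5 (m = -53 + 48 = -5)
g = -12 (g = 4*(-3) = -12)
g + m*105 = -12 - 5*105 = -12 - 525 = -537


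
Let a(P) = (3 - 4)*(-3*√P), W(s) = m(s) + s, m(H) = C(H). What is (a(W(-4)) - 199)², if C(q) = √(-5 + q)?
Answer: (398 - 3*√2*(1 + 3*I))²/4 ≈ 38721.0 - 2505.9*I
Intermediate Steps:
m(H) = √(-5 + H)
W(s) = s + √(-5 + s) (W(s) = √(-5 + s) + s = s + √(-5 + s))
a(P) = 3*√P (a(P) = -(-3)*√P = 3*√P)
(a(W(-4)) - 199)² = (3*√(-4 + √(-5 - 4)) - 199)² = (3*√(-4 + √(-9)) - 199)² = (3*√(-4 + 3*I) - 199)² = (3*(3*√2*(⅓ + I)/2) - 199)² = (9*√2*(⅓ + I)/2 - 199)² = (-199 + 9*√2*(⅓ + I)/2)²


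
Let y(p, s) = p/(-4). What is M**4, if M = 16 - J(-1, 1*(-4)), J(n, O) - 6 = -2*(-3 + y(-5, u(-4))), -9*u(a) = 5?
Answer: 28561/16 ≈ 1785.1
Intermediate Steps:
u(a) = -5/9 (u(a) = -1/9*5 = -5/9)
y(p, s) = -p/4 (y(p, s) = p*(-1/4) = -p/4)
J(n, O) = 19/2 (J(n, O) = 6 - 2*(-3 - 1/4*(-5)) = 6 - 2*(-3 + 5/4) = 6 - 2*(-7/4) = 6 + 7/2 = 19/2)
M = 13/2 (M = 16 - 1*19/2 = 16 - 19/2 = 13/2 ≈ 6.5000)
M**4 = (13/2)**4 = 28561/16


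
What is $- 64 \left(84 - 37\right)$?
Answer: $-3008$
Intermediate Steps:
$- 64 \left(84 - 37\right) = \left(-64\right) 47 = -3008$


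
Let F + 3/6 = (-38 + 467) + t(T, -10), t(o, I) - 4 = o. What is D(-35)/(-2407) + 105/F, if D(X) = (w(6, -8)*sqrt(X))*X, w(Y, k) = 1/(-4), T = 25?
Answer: 14/61 - 35*I*sqrt(35)/9628 ≈ 0.22951 - 0.021506*I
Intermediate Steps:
t(o, I) = 4 + o
w(Y, k) = -1/4
F = 915/2 (F = -1/2 + ((-38 + 467) + (4 + 25)) = -1/2 + (429 + 29) = -1/2 + 458 = 915/2 ≈ 457.50)
D(X) = -X**(3/2)/4 (D(X) = (-sqrt(X)/4)*X = -X**(3/2)/4)
D(-35)/(-2407) + 105/F = -(-35)*I*sqrt(35)/4/(-2407) + 105/(915/2) = -(-35)*I*sqrt(35)/4*(-1/2407) + 105*(2/915) = (35*I*sqrt(35)/4)*(-1/2407) + 14/61 = -35*I*sqrt(35)/9628 + 14/61 = 14/61 - 35*I*sqrt(35)/9628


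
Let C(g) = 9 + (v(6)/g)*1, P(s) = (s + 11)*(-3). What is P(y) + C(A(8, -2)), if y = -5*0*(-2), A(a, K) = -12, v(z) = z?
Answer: -49/2 ≈ -24.500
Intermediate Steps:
y = 0 (y = 0*(-2) = 0)
P(s) = -33 - 3*s (P(s) = (11 + s)*(-3) = -33 - 3*s)
C(g) = 9 + 6/g (C(g) = 9 + (6/g)*1 = 9 + 6/g)
P(y) + C(A(8, -2)) = (-33 - 3*0) + (9 + 6/(-12)) = (-33 + 0) + (9 + 6*(-1/12)) = -33 + (9 - 1/2) = -33 + 17/2 = -49/2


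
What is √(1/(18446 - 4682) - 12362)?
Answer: I*√585488101047/6882 ≈ 111.18*I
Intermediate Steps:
√(1/(18446 - 4682) - 12362) = √(1/13764 - 12362) = √(-170150567/13764) = I*√585488101047/6882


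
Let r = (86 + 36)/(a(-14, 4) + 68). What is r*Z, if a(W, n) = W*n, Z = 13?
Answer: 793/6 ≈ 132.17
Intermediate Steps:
r = 61/6 (r = (86 + 36)/(-14*4 + 68) = 122/(-56 + 68) = 122/12 = 122*(1/12) = 61/6 ≈ 10.167)
r*Z = (61/6)*13 = 793/6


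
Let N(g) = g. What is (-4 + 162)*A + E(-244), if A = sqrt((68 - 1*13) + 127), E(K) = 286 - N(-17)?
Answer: 303 + 158*sqrt(182) ≈ 2434.5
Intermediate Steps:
E(K) = 303 (E(K) = 286 - 1*(-17) = 286 + 17 = 303)
A = sqrt(182) (A = sqrt((68 - 13) + 127) = sqrt(55 + 127) = sqrt(182) ≈ 13.491)
(-4 + 162)*A + E(-244) = (-4 + 162)*sqrt(182) + 303 = 158*sqrt(182) + 303 = 303 + 158*sqrt(182)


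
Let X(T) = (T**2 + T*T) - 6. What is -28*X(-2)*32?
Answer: -1792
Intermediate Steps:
X(T) = -6 + 2*T**2 (X(T) = (T**2 + T**2) - 6 = 2*T**2 - 6 = -6 + 2*T**2)
-28*X(-2)*32 = -28*(-6 + 2*(-2)**2)*32 = -28*(-6 + 2*4)*32 = -28*(-6 + 8)*32 = -28*2*32 = -56*32 = -1792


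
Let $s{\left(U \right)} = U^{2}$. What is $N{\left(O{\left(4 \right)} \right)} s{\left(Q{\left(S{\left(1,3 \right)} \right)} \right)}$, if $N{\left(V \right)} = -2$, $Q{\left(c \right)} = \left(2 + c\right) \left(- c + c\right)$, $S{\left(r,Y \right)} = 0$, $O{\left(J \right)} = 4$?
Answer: $0$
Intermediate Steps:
$Q{\left(c \right)} = 0$ ($Q{\left(c \right)} = \left(2 + c\right) 0 = 0$)
$N{\left(O{\left(4 \right)} \right)} s{\left(Q{\left(S{\left(1,3 \right)} \right)} \right)} = - 2 \cdot 0^{2} = \left(-2\right) 0 = 0$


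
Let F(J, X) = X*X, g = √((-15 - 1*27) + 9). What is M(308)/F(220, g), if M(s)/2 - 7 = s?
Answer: -210/11 ≈ -19.091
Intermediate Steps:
M(s) = 14 + 2*s
g = I*√33 (g = √((-15 - 27) + 9) = √(-42 + 9) = √(-33) = I*√33 ≈ 5.7446*I)
F(J, X) = X²
M(308)/F(220, g) = (14 + 2*308)/((I*√33)²) = (14 + 616)/(-33) = 630*(-1/33) = -210/11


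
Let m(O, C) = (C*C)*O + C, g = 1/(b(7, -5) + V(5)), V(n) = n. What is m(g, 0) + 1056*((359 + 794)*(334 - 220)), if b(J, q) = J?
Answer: 138802752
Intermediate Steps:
g = 1/12 (g = 1/(7 + 5) = 1/12 ≈ 0.083333)
m(O, C) = C + O*C² (m(O, C) = C²*O + C = O*C² + C = C + O*C²)
m(g, 0) + 1056*((359 + 794)*(334 - 220)) = 0*(1 + 0*(1/12)) + 1056*((359 + 794)*(334 - 220)) = 0*(1 + 0) + 1056*(1153*114) = 0*1 + 1056*131442 = 0 + 138802752 = 138802752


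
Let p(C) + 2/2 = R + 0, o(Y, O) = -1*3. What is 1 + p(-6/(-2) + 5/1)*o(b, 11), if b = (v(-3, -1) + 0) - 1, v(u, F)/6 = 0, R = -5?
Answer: 19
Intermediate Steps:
v(u, F) = 0 (v(u, F) = 6*0 = 0)
b = -1 (b = (0 + 0) - 1 = 0 - 1 = -1)
o(Y, O) = -3
p(C) = -6 (p(C) = -1 + (-5 + 0) = -1 - 5 = -6)
1 + p(-6/(-2) + 5/1)*o(b, 11) = 1 - 6*(-3) = 1 + 18 = 19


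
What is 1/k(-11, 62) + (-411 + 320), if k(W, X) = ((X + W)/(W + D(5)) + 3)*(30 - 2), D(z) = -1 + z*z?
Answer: -229307/2520 ≈ -90.995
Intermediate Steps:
D(z) = -1 + z**2
k(W, X) = 84 + 28*(W + X)/(24 + W) (k(W, X) = ((X + W)/(W + (-1 + 5**2)) + 3)*(30 - 2) = ((W + X)/(W + (-1 + 25)) + 3)*28 = ((W + X)/(W + 24) + 3)*28 = ((W + X)/(24 + W) + 3)*28 = (3 + (W + X)/(24 + W))*28 = 84 + 28*(W + X)/(24 + W))
1/k(-11, 62) + (-411 + 320) = 1/(28*(72 + 62 + 4*(-11))/(24 - 11)) + (-411 + 320) = 1/(28*(72 + 62 - 44)/13) - 91 = 1/(28*(1/13)*90) - 91 = 1/(2520/13) - 91 = 13/2520 - 91 = -229307/2520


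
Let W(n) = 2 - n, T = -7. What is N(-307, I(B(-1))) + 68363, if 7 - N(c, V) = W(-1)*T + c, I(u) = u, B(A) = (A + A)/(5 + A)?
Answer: 68698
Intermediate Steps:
B(A) = 2*A/(5 + A) (B(A) = (2*A)/(5 + A) = 2*A/(5 + A))
N(c, V) = 28 - c (N(c, V) = 7 - ((2 - 1*(-1))*(-7) + c) = 7 - ((2 + 1)*(-7) + c) = 7 - (3*(-7) + c) = 7 - (-21 + c) = 7 + (21 - c) = 28 - c)
N(-307, I(B(-1))) + 68363 = (28 - 1*(-307)) + 68363 = (28 + 307) + 68363 = 335 + 68363 = 68698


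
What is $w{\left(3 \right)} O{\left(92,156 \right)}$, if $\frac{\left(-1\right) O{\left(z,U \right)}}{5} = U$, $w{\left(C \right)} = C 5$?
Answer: $-11700$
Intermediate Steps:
$w{\left(C \right)} = 5 C$
$O{\left(z,U \right)} = - 5 U$
$w{\left(3 \right)} O{\left(92,156 \right)} = 5 \cdot 3 \left(\left(-5\right) 156\right) = 15 \left(-780\right) = -11700$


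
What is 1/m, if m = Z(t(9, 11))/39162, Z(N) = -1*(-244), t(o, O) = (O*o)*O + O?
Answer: 321/2 ≈ 160.50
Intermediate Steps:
t(o, O) = O + o*O**2 (t(o, O) = o*O**2 + O = O + o*O**2)
Z(N) = 244
m = 2/321 (m = 244/39162 = 244*(1/39162) = 2/321 ≈ 0.0062305)
1/m = 1/(2/321) = 321/2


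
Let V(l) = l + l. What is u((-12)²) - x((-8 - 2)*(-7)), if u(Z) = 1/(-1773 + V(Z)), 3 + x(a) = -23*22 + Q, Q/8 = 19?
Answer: 530144/1485 ≈ 357.00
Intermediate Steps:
Q = 152 (Q = 8*19 = 152)
V(l) = 2*l
x(a) = -357 (x(a) = -3 + (-23*22 + 152) = -3 + (-506 + 152) = -3 - 354 = -357)
u(Z) = 1/(-1773 + 2*Z)
u((-12)²) - x((-8 - 2)*(-7)) = 1/(-1773 + 2*(-12)²) - 1*(-357) = 1/(-1773 + 2*144) + 357 = 1/(-1773 + 288) + 357 = 1/(-1485) + 357 = -1/1485 + 357 = 530144/1485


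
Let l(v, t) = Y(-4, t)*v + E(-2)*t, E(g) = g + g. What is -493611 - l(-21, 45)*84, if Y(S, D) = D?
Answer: -399111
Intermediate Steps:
E(g) = 2*g
l(v, t) = -4*t + t*v (l(v, t) = t*v + (2*(-2))*t = t*v - 4*t = -4*t + t*v)
-493611 - l(-21, 45)*84 = -493611 - 45*(-4 - 21)*84 = -493611 - 45*(-25)*84 = -493611 - (-1125)*84 = -493611 - 1*(-94500) = -493611 + 94500 = -399111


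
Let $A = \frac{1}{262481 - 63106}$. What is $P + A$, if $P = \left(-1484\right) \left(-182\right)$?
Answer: $\frac{53848795001}{199375} \approx 2.7009 \cdot 10^{5}$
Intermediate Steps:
$A = \frac{1}{199375} \approx 5.0157 \cdot 10^{-6}$
$P = 270088$
$P + A = 270088 + \frac{1}{199375} = \frac{53848795001}{199375}$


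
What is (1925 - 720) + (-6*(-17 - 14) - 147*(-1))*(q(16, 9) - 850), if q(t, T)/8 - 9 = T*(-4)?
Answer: -353773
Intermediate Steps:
q(t, T) = 72 - 32*T (q(t, T) = 72 + 8*(T*(-4)) = 72 + 8*(-4*T) = 72 - 32*T)
(1925 - 720) + (-6*(-17 - 14) - 147*(-1))*(q(16, 9) - 850) = (1925 - 720) + (-6*(-17 - 14) - 147*(-1))*((72 - 32*9) - 850) = 1205 + (-6*(-31) + 147)*((72 - 288) - 850) = 1205 + (186 + 147)*(-216 - 850) = 1205 + 333*(-1066) = 1205 - 354978 = -353773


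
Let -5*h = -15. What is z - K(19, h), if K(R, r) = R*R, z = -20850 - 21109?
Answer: -42320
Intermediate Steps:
z = -41959
h = 3 (h = -⅕*(-15) = 3)
K(R, r) = R²
z - K(19, h) = -41959 - 1*19² = -41959 - 1*361 = -41959 - 361 = -42320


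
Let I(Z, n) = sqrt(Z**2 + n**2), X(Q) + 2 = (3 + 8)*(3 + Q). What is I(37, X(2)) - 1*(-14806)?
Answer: 14806 + sqrt(4178) ≈ 14871.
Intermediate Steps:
X(Q) = 31 + 11*Q (X(Q) = -2 + (3 + 8)*(3 + Q) = -2 + 11*(3 + Q) = -2 + (33 + 11*Q) = 31 + 11*Q)
I(37, X(2)) - 1*(-14806) = sqrt(37**2 + (31 + 11*2)**2) - 1*(-14806) = sqrt(1369 + (31 + 22)**2) + 14806 = sqrt(1369 + 53**2) + 14806 = sqrt(1369 + 2809) + 14806 = sqrt(4178) + 14806 = 14806 + sqrt(4178)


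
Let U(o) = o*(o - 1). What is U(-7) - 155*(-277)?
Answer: 42991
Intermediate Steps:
U(o) = o*(-1 + o)
U(-7) - 155*(-277) = -7*(-1 - 7) - 155*(-277) = -7*(-8) + 42935 = 56 + 42935 = 42991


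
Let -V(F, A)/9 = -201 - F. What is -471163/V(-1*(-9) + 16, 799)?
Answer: -471163/2034 ≈ -231.64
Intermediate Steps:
V(F, A) = 1809 + 9*F (V(F, A) = -9*(-201 - F) = 1809 + 9*F)
-471163/V(-1*(-9) + 16, 799) = -471163/(1809 + 9*(-1*(-9) + 16)) = -471163/(1809 + 9*(9 + 16)) = -471163/(1809 + 9*25) = -471163/(1809 + 225) = -471163/2034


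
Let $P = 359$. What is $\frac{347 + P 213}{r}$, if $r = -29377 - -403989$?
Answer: $\frac{38407}{187306} \approx 0.20505$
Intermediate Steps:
$r = 374612$ ($r = -29377 + 403989 = 374612$)
$\frac{347 + P 213}{r} = \frac{347 + 359 \cdot 213}{374612} = \left(347 + 76467\right) \frac{1}{374612} = 76814 \cdot \frac{1}{374612} = \frac{38407}{187306}$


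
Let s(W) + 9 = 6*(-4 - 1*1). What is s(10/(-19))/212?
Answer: -39/212 ≈ -0.18396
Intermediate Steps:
s(W) = -39 (s(W) = -9 + 6*(-4 - 1*1) = -9 + 6*(-4 - 1) = -9 + 6*(-5) = -9 - 30 = -39)
s(10/(-19))/212 = -39/212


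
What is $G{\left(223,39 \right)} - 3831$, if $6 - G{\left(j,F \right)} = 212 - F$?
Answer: $-3998$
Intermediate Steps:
$G{\left(j,F \right)} = -206 + F$ ($G{\left(j,F \right)} = 6 - \left(212 - F\right) = 6 + \left(-212 + F\right) = -206 + F$)
$G{\left(223,39 \right)} - 3831 = \left(-206 + 39\right) - 3831 = -167 - 3831 = -3998$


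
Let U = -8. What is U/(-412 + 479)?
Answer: -8/67 ≈ -0.11940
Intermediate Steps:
U/(-412 + 479) = -8/(-412 + 479) = -8/67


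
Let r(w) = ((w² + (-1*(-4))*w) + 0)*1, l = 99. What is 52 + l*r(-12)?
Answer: 9556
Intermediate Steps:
r(w) = w² + 4*w (r(w) = ((w² + 4*w) + 0)*1 = (w² + 4*w)*1 = w² + 4*w)
52 + l*r(-12) = 52 + 99*(-12*(4 - 12)) = 52 + 99*(-12*(-8)) = 52 + 99*96 = 52 + 9504 = 9556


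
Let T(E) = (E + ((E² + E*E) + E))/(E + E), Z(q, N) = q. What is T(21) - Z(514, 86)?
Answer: -492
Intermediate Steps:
T(E) = (2*E + 2*E²)/(2*E) (T(E) = (E + ((E² + E²) + E))/((2*E)) = (E + (2*E² + E))*(1/(2*E)) = (E + (E + 2*E²))*(1/(2*E)) = (2*E + 2*E²)*(1/(2*E)) = (2*E + 2*E²)/(2*E))
T(21) - Z(514, 86) = (1 + 21) - 1*514 = 22 - 514 = -492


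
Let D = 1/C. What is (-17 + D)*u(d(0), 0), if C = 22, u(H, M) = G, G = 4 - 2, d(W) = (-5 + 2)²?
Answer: -373/11 ≈ -33.909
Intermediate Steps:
d(W) = 9 (d(W) = (-3)² = 9)
G = 2
u(H, M) = 2
D = 1/22 ≈ 0.045455
(-17 + D)*u(d(0), 0) = (-17 + 1/22)*2 = -373/22*2 = -373/11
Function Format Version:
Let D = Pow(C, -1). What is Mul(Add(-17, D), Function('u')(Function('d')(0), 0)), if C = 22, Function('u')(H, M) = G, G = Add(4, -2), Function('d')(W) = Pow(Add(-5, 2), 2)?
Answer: Rational(-373, 11) ≈ -33.909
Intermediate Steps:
Function('d')(W) = 9 (Function('d')(W) = Pow(-3, 2) = 9)
G = 2
Function('u')(H, M) = 2
D = Rational(1, 22) (D = Pow(22, -1) = Rational(1, 22) ≈ 0.045455)
Mul(Add(-17, D), Function('u')(Function('d')(0), 0)) = Mul(Add(-17, Rational(1, 22)), 2) = Mul(Rational(-373, 22), 2) = Rational(-373, 11)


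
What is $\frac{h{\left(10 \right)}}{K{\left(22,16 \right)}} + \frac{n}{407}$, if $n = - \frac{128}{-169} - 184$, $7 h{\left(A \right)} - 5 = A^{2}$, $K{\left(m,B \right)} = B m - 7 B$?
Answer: $- \frac{426705}{1100528} \approx -0.38773$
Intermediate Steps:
$K{\left(m,B \right)} = - 7 B + B m$
$h{\left(A \right)} = \frac{5}{7} + \frac{A^{2}}{7}$
$n = - \frac{30968}{169}$ ($n = \left(-128\right) \left(- \frac{1}{169}\right) - 184 = \frac{128}{169} - 184 = - \frac{30968}{169} \approx -183.24$)
$\frac{h{\left(10 \right)}}{K{\left(22,16 \right)}} + \frac{n}{407} = \frac{\frac{5}{7} + \frac{10^{2}}{7}}{16 \left(-7 + 22\right)} - \frac{30968}{169 \cdot 407} = \frac{\frac{5}{7} + \frac{1}{7} \cdot 100}{16 \cdot 15} - \frac{30968}{68783} = \frac{\frac{5}{7} + \frac{100}{7}}{240} - \frac{30968}{68783} = 15 \cdot \frac{1}{240} - \frac{30968}{68783} = \frac{1}{16} - \frac{30968}{68783} = - \frac{426705}{1100528}$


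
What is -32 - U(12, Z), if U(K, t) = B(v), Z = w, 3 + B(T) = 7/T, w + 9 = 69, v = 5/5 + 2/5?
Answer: -34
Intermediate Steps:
v = 7/5 (v = 5*(1/5) + 2*(1/5) = 1 + 2/5 = 7/5 ≈ 1.4000)
w = 60 (w = -9 + 69 = 60)
B(T) = -3 + 7/T
Z = 60
U(K, t) = 2 (U(K, t) = -3 + 7/(7/5) = -3 + 7*(5/7) = -3 + 5 = 2)
-32 - U(12, Z) = -32 - 1*2 = -32 - 2 = -34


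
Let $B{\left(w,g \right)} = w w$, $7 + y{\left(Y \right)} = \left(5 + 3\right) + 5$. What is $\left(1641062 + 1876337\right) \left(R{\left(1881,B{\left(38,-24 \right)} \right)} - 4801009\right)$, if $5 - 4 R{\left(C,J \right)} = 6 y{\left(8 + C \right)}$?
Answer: $- \frac{67548366061733}{4} \approx -1.6887 \cdot 10^{13}$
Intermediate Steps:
$y{\left(Y \right)} = 6$ ($y{\left(Y \right)} = -7 + \left(\left(5 + 3\right) + 5\right) = -7 + \left(8 + 5\right) = -7 + 13 = 6$)
$B{\left(w,g \right)} = w^{2}$
$R{\left(C,J \right)} = - \frac{31}{4}$ ($R{\left(C,J \right)} = \frac{5}{4} - \frac{6 \cdot 6}{4} = \frac{5}{4} - 9 = - \frac{31}{4}$)
$\left(1641062 + 1876337\right) \left(R{\left(1881,B{\left(38,-24 \right)} \right)} - 4801009\right) = \left(1641062 + 1876337\right) \left(- \frac{31}{4} - 4801009\right) = 3517399 \left(- \frac{19204067}{4}\right) = - \frac{67548366061733}{4}$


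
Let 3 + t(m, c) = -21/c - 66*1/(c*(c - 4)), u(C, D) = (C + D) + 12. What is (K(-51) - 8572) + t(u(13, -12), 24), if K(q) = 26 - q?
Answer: -679921/80 ≈ -8499.0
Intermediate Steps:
u(C, D) = 12 + C + D
t(m, c) = -3 - 21/c - 66/(c*(-4 + c)) (t(m, c) = -3 + (-21/c - 66*1/(c*(c - 4))) = -3 + (-21/c - 66*1/(c*(-4 + c))) = -3 + (-21/c - 66/(c*(-4 + c))) = -3 - 21/c - 66/(c*(-4 + c)))
(K(-51) - 8572) + t(u(13, -12), 24) = ((26 - 1*(-51)) - 8572) + 3*(6 - 1*24² - 3*24)/(24*(-4 + 24)) = ((26 + 51) - 8572) + 3*(1/24)*(6 - 1*576 - 72)/20 = (77 - 8572) + 3*(1/24)*(1/20)*(6 - 576 - 72) = -8495 + 3*(1/24)*(1/20)*(-642) = -8495 - 321/80 = -679921/80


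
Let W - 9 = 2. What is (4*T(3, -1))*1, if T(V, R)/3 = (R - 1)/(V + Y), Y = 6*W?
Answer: -8/23 ≈ -0.34783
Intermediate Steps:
W = 11 (W = 9 + 2 = 11)
Y = 66 (Y = 6*11 = 66)
T(V, R) = 3*(-1 + R)/(66 + V) (T(V, R) = 3*((R - 1)/(V + 66)) = 3*((-1 + R)/(66 + V)) = 3*(-1 + R)/(66 + V))
(4*T(3, -1))*1 = (4*(3*(-1 - 1)/(66 + 3)))*1 = (4*(3*(-2)/69))*1 = (4*(3*(1/69)*(-2)))*1 = (4*(-2/23))*1 = -8/23*1 = -8/23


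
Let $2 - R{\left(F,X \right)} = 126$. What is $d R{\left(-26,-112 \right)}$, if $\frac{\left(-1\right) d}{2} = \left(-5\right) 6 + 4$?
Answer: $-6448$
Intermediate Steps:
$d = 52$ ($d = - 2 \left(\left(-5\right) 6 + 4\right) = - 2 \left(-30 + 4\right) = \left(-2\right) \left(-26\right) = 52$)
$R{\left(F,X \right)} = -124$ ($R{\left(F,X \right)} = 2 - 126 = -124$)
$d R{\left(-26,-112 \right)} = 52 \left(-124\right) = -6448$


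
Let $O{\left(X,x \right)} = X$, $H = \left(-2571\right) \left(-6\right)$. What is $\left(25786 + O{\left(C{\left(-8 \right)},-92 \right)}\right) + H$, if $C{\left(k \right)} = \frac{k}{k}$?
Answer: $41213$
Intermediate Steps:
$C{\left(k \right)} = 1$
$H = 15426$
$\left(25786 + O{\left(C{\left(-8 \right)},-92 \right)}\right) + H = \left(25786 + 1\right) + 15426 = 25787 + 15426 = 41213$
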